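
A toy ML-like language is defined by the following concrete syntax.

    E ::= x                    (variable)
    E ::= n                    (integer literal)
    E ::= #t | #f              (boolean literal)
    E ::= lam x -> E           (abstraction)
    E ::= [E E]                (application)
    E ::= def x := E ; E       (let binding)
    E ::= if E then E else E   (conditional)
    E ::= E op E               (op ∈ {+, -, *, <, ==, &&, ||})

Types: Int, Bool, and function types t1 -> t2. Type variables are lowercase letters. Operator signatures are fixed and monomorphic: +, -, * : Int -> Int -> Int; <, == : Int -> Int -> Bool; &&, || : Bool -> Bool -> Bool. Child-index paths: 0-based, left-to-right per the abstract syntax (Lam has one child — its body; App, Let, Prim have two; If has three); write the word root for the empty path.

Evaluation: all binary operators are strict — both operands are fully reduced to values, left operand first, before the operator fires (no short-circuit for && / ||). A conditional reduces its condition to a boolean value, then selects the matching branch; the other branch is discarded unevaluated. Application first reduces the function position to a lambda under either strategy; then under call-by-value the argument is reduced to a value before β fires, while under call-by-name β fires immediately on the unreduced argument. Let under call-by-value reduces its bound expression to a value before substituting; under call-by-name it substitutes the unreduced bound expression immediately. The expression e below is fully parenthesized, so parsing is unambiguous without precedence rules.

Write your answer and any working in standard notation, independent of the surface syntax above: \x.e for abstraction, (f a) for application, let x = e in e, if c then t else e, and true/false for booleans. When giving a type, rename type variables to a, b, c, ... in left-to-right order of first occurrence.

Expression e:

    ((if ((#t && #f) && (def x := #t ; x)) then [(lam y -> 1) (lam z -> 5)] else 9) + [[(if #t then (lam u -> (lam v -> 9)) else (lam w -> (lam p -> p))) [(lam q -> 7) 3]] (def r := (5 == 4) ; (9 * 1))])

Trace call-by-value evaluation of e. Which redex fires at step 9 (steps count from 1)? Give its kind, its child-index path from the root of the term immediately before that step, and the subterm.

Working:
step 0: ((if ((true && false) && (let x = true in x)) then ((\y.1) (\z.5)) else 9) + (((if true then (\u.(\v.9)) else (\w.(\p.p))) ((\q.7) 3)) (let r = (5 == 4) in (9 * 1))))
step 1: [delta@0.0.0] ((if (false && (let x = true in x)) then ((\y.1) (\z.5)) else 9) + (((if true then (\u.(\v.9)) else (\w.(\p.p))) ((\q.7) 3)) (let r = (5 == 4) in (9 * 1))))
step 2: [let@0.0.1] ((if (false && true) then ((\y.1) (\z.5)) else 9) + (((if true then (\u.(\v.9)) else (\w.(\p.p))) ((\q.7) 3)) (let r = (5 == 4) in (9 * 1))))
step 3: [delta@0.0] ((if false then ((\y.1) (\z.5)) else 9) + (((if true then (\u.(\v.9)) else (\w.(\p.p))) ((\q.7) 3)) (let r = (5 == 4) in (9 * 1))))
step 4: [if@0] (9 + (((if true then (\u.(\v.9)) else (\w.(\p.p))) ((\q.7) 3)) (let r = (5 == 4) in (9 * 1))))
step 5: [if@1.0.0] (9 + (((\u.(\v.9)) ((\q.7) 3)) (let r = (5 == 4) in (9 * 1))))
step 6: [beta@1.0.1] (9 + (((\u.(\v.9)) 7) (let r = (5 == 4) in (9 * 1))))
step 7: [beta@1.0] (9 + ((\v.9) (let r = (5 == 4) in (9 * 1))))
step 8: [delta@1.1.0] (9 + ((\v.9) (let r = false in (9 * 1))))
step 9: [let@1.1] (9 + ((\v.9) (9 * 1)))

Answer: let at 1.1 : (let r = false in (9 * 1))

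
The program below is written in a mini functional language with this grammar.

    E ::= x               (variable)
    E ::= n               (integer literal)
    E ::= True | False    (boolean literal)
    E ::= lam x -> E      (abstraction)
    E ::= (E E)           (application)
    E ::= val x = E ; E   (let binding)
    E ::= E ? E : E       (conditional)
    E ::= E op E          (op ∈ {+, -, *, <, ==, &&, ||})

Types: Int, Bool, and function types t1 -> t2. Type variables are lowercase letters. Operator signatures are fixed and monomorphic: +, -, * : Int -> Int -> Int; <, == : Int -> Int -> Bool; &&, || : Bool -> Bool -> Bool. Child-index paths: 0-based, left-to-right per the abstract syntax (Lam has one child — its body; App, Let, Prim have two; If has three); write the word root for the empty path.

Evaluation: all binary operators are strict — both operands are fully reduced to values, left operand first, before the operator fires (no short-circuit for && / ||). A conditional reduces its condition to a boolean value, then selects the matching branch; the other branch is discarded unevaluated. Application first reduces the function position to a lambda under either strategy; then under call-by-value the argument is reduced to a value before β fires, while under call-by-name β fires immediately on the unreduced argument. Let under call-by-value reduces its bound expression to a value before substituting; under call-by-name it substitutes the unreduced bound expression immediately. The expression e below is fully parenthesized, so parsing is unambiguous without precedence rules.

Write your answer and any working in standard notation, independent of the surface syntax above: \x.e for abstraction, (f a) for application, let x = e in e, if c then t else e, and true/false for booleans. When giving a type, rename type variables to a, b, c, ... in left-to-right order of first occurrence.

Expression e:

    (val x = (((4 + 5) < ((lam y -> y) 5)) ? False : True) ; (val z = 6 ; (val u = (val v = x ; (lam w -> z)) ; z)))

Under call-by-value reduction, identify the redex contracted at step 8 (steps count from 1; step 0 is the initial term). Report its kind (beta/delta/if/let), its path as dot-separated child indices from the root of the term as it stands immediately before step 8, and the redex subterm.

Answer: let at root : (let u = (\w.6) in 6)

Working:
step 0: (let x = (if ((4 + 5) < ((\y.y) 5)) then false else true) in (let z = 6 in (let u = (let v = x in (\w.z)) in z)))
step 1: [delta@0.0.0] (let x = (if (9 < ((\y.y) 5)) then false else true) in (let z = 6 in (let u = (let v = x in (\w.z)) in z)))
step 2: [beta@0.0.1] (let x = (if (9 < 5) then false else true) in (let z = 6 in (let u = (let v = x in (\w.z)) in z)))
step 3: [delta@0.0] (let x = (if false then false else true) in (let z = 6 in (let u = (let v = x in (\w.z)) in z)))
step 4: [if@0] (let x = true in (let z = 6 in (let u = (let v = x in (\w.z)) in z)))
step 5: [let@root] (let z = 6 in (let u = (let v = true in (\w.z)) in z))
step 6: [let@root] (let u = (let v = true in (\w.6)) in 6)
step 7: [let@0] (let u = (\w.6) in 6)
step 8: [let@root] 6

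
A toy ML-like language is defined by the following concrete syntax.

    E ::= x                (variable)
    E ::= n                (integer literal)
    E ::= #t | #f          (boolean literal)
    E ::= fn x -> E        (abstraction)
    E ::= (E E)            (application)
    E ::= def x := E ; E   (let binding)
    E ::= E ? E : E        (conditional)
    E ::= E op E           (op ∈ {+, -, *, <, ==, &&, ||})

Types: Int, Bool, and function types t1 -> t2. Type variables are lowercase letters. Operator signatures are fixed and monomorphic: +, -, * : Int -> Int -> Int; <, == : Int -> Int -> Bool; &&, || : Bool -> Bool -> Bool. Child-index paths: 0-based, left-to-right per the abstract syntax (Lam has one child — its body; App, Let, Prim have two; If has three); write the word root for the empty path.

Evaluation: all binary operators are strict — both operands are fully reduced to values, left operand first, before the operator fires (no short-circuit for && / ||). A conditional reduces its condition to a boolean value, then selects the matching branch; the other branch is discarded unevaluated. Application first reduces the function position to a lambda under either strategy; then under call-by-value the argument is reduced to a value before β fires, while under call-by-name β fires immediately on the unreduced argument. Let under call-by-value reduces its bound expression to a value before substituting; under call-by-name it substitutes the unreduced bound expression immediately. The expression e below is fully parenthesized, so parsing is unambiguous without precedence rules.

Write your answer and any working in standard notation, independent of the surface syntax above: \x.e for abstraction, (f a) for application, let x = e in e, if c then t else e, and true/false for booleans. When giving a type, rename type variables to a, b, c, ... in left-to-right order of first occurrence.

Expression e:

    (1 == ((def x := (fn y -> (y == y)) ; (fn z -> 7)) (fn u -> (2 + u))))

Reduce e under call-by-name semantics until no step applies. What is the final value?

Trace:
step 0: (1 == ((let x = (\y.(y == y)) in (\z.7)) (\u.(2 + u))))
step 1: [let@1.0] (1 == ((\z.7) (\u.(2 + u))))
step 2: [beta@1] (1 == 7)
step 3: [delta@root] false

Answer: false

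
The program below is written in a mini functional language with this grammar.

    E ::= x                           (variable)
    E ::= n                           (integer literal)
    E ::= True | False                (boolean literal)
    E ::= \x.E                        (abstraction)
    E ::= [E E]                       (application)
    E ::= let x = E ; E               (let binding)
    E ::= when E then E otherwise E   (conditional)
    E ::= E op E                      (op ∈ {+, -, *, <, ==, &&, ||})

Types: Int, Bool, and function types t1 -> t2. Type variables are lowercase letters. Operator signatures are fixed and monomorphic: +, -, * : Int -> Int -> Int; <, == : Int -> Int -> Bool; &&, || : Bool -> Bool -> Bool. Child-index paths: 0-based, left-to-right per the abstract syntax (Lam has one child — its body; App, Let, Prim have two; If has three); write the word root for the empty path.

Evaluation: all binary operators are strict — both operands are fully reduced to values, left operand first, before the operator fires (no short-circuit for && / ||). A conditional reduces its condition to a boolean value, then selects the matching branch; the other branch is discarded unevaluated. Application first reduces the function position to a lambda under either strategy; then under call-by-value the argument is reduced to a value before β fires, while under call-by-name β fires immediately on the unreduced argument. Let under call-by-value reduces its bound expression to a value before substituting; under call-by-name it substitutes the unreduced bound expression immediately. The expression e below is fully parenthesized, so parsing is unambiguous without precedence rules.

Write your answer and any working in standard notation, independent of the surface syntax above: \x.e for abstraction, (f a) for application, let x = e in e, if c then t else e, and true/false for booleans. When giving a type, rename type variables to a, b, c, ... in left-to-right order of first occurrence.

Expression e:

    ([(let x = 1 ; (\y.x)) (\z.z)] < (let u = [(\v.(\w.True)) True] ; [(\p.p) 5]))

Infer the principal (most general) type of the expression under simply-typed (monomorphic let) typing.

Answer: Bool

Trace:
let x : Int
x : Int
\y._ : a -> Int
z : b
\z._ : b -> b
  unify a -> Int ~ (b -> b) -> c
  unify a ~ b -> b
  unify Int ~ c
_ _ : Int
  unify Int ~ Int
\w._ : e -> Bool
\v._ : d -> e -> Bool
  unify d -> e -> Bool ~ Bool -> f
  unify d ~ Bool
  unify e -> Bool ~ f
_ _ : e -> Bool
let u : e -> Bool
p : g
\p._ : g -> g
  unify g -> g ~ Int -> h
  unify g ~ Int
  unify Int ~ h
_ _ : Int
  unify Int ~ Int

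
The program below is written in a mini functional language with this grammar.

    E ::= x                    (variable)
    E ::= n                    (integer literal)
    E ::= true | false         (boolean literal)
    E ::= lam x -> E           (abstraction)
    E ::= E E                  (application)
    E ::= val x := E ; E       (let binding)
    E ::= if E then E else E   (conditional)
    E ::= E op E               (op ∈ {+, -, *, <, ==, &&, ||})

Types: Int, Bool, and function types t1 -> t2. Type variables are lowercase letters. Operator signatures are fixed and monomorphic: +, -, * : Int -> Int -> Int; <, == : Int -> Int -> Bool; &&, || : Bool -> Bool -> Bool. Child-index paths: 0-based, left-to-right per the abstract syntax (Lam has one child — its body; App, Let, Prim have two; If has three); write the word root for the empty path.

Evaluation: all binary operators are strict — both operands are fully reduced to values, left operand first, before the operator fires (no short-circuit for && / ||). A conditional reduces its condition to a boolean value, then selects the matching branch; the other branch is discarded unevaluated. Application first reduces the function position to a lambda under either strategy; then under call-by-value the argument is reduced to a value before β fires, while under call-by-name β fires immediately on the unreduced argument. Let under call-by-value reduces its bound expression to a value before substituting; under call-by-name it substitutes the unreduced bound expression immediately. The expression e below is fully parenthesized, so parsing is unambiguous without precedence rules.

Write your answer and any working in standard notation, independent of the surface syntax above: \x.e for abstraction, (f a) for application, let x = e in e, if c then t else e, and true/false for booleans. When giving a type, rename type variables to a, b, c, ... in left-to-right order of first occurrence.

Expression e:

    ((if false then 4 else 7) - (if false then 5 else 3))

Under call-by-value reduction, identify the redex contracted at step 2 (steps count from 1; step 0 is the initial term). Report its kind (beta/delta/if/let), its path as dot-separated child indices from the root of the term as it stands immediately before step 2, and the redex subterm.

Derivation:
step 0: ((if false then 4 else 7) - (if false then 5 else 3))
step 1: [if@0] (7 - (if false then 5 else 3))
step 2: [if@1] (7 - 3)

Answer: if at 1 : (if false then 5 else 3)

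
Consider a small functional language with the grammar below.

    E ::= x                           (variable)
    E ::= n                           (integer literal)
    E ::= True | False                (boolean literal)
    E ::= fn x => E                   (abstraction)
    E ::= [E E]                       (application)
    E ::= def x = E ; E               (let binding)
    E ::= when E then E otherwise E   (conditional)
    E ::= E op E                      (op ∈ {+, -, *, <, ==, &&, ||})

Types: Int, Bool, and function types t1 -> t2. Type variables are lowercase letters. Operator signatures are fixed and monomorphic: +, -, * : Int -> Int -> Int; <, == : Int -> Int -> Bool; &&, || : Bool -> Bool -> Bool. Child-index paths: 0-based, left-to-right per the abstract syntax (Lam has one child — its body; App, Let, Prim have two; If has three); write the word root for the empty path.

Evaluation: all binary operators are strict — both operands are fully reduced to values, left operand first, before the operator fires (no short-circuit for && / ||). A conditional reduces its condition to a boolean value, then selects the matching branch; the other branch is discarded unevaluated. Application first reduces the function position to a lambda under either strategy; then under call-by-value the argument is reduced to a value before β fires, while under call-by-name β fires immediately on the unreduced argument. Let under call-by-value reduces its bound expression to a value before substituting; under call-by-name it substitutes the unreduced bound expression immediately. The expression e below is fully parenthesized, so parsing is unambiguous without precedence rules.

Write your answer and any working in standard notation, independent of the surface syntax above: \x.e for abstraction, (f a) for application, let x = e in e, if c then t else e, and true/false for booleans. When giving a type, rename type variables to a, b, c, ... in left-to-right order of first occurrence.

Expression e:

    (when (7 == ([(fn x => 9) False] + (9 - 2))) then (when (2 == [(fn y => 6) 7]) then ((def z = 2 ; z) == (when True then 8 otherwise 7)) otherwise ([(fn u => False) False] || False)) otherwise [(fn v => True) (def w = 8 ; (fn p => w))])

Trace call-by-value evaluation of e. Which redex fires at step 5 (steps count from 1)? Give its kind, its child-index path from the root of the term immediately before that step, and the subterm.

Answer: if at root : (if false then (if (2 == ((\y.6) 7)) then ((let z = 2 in z) == (if true then 8 else 7)) else (((\u.false) false) || false)) else ((\v.true) (let w = 8 in (\p.w))))

Trace:
step 0: (if (7 == (((\x.9) false) + (9 - 2))) then (if (2 == ((\y.6) 7)) then ((let z = 2 in z) == (if true then 8 else 7)) else (((\u.false) false) || false)) else ((\v.true) (let w = 8 in (\p.w))))
step 1: [beta@0.1.0] (if (7 == (9 + (9 - 2))) then (if (2 == ((\y.6) 7)) then ((let z = 2 in z) == (if true then 8 else 7)) else (((\u.false) false) || false)) else ((\v.true) (let w = 8 in (\p.w))))
step 2: [delta@0.1.1] (if (7 == (9 + 7)) then (if (2 == ((\y.6) 7)) then ((let z = 2 in z) == (if true then 8 else 7)) else (((\u.false) false) || false)) else ((\v.true) (let w = 8 in (\p.w))))
step 3: [delta@0.1] (if (7 == 16) then (if (2 == ((\y.6) 7)) then ((let z = 2 in z) == (if true then 8 else 7)) else (((\u.false) false) || false)) else ((\v.true) (let w = 8 in (\p.w))))
step 4: [delta@0] (if false then (if (2 == ((\y.6) 7)) then ((let z = 2 in z) == (if true then 8 else 7)) else (((\u.false) false) || false)) else ((\v.true) (let w = 8 in (\p.w))))
step 5: [if@root] ((\v.true) (let w = 8 in (\p.w)))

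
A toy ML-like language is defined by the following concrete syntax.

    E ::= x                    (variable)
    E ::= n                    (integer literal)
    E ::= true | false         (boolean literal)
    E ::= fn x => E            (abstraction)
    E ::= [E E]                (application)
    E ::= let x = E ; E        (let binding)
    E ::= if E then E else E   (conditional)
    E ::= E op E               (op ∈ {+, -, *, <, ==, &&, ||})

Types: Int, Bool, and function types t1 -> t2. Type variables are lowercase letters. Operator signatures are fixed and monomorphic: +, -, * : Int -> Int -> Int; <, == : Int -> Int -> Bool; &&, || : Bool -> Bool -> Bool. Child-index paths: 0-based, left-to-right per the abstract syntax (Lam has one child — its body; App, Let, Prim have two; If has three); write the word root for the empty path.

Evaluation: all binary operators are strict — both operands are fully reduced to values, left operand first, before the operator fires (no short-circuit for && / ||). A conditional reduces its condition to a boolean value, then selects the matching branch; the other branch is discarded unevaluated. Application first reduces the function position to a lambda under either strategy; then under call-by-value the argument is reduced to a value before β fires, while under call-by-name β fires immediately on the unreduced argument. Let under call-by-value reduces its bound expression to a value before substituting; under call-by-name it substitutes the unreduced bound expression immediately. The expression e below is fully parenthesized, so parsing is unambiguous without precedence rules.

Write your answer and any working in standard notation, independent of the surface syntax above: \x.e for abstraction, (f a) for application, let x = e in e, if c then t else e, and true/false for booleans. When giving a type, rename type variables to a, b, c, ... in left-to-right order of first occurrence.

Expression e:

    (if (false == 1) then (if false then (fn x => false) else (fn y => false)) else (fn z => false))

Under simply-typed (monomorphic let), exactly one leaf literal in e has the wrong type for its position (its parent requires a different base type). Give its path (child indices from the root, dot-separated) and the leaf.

Derivation:
  unify Bool ~ Int
  FAIL: mismatch Bool ~ Int

Answer: 0.0 : false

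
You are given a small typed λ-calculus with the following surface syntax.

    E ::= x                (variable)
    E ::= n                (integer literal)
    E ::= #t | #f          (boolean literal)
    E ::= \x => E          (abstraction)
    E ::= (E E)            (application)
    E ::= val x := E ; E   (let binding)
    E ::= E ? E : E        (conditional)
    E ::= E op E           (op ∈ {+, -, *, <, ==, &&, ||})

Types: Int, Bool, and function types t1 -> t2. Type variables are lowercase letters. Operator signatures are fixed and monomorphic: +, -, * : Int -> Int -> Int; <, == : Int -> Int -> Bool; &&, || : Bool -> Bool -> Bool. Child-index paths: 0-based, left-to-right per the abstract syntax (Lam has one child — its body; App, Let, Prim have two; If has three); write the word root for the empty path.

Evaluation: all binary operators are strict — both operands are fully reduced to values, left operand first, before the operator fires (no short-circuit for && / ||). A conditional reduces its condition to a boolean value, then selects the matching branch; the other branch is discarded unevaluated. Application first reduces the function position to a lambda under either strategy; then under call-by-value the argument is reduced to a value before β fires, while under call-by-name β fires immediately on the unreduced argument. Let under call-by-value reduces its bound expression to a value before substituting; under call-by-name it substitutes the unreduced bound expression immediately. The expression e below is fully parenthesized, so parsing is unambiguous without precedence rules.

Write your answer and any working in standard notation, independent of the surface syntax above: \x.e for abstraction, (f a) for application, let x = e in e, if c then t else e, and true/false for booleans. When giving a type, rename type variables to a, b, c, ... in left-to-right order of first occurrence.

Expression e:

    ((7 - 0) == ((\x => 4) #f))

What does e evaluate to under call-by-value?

Answer: false

Working:
step 0: ((7 - 0) == ((\x.4) false))
step 1: [delta@0] (7 == ((\x.4) false))
step 2: [beta@1] (7 == 4)
step 3: [delta@root] false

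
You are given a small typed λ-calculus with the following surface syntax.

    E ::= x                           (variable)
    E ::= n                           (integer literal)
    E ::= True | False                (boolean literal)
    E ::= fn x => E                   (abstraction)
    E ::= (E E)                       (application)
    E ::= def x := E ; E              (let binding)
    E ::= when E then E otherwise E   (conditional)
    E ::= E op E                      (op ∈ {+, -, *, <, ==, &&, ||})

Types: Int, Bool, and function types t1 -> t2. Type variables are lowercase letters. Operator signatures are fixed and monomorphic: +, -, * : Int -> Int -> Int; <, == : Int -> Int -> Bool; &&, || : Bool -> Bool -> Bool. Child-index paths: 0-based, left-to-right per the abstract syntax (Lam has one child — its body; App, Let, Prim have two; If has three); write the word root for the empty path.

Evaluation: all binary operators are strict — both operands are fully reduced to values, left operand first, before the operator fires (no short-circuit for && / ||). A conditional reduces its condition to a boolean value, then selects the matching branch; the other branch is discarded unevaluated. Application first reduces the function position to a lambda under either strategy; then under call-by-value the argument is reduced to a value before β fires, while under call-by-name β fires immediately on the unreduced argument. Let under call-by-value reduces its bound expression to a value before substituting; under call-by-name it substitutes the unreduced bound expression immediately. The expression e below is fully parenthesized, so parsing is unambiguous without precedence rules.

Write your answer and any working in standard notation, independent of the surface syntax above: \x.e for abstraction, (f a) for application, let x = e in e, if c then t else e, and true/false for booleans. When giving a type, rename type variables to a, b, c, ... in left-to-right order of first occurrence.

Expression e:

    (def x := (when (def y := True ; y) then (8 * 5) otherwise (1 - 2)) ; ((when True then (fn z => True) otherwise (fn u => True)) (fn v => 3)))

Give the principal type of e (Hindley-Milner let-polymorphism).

Answer: Bool

Trace:
let y : Bool
y : Bool
  unify Bool ~ Bool
  unify Int ~ Int
  unify Int ~ Int
  unify Int ~ Int
  unify Int ~ Int
  unify Int ~ Int
let x : Int
  unify Bool ~ Bool
\z._ : a -> Bool
\u._ : b -> Bool
  unify a -> Bool ~ b -> Bool
  unify a ~ b
  unify Bool ~ Bool
\v._ : c -> Int
  unify b -> Bool ~ (c -> Int) -> d
  unify b ~ c -> Int
  unify Bool ~ d
_ _ : Bool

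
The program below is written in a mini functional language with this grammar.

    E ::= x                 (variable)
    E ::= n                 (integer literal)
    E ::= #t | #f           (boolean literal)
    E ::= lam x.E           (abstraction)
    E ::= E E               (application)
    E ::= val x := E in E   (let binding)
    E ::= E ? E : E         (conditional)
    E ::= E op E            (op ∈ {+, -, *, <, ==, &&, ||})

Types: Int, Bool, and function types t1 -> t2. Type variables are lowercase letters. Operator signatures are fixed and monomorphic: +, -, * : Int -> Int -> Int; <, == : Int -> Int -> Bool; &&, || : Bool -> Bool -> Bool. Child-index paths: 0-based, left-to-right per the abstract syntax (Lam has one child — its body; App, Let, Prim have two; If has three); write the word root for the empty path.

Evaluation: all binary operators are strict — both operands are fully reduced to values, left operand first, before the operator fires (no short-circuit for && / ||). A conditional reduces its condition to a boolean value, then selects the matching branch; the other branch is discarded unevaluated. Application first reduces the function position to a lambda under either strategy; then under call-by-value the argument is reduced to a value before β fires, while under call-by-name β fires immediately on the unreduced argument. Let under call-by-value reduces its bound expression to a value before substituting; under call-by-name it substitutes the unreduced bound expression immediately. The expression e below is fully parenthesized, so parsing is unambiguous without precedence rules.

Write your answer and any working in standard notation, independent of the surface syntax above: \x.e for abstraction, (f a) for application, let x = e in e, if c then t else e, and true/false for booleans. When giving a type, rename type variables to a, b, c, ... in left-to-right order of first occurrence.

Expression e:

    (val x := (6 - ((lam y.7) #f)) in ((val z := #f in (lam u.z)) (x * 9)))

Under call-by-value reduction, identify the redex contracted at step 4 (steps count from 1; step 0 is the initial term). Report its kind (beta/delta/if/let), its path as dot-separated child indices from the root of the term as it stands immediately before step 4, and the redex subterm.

Trace:
step 0: (let x = (6 - ((\y.7) false)) in ((let z = false in (\u.z)) (x * 9)))
step 1: [beta@0.1] (let x = (6 - 7) in ((let z = false in (\u.z)) (x * 9)))
step 2: [delta@0] (let x = -1 in ((let z = false in (\u.z)) (x * 9)))
step 3: [let@root] ((let z = false in (\u.z)) (-1 * 9))
step 4: [let@0] ((\u.false) (-1 * 9))

Answer: let at 0 : (let z = false in (\u.z))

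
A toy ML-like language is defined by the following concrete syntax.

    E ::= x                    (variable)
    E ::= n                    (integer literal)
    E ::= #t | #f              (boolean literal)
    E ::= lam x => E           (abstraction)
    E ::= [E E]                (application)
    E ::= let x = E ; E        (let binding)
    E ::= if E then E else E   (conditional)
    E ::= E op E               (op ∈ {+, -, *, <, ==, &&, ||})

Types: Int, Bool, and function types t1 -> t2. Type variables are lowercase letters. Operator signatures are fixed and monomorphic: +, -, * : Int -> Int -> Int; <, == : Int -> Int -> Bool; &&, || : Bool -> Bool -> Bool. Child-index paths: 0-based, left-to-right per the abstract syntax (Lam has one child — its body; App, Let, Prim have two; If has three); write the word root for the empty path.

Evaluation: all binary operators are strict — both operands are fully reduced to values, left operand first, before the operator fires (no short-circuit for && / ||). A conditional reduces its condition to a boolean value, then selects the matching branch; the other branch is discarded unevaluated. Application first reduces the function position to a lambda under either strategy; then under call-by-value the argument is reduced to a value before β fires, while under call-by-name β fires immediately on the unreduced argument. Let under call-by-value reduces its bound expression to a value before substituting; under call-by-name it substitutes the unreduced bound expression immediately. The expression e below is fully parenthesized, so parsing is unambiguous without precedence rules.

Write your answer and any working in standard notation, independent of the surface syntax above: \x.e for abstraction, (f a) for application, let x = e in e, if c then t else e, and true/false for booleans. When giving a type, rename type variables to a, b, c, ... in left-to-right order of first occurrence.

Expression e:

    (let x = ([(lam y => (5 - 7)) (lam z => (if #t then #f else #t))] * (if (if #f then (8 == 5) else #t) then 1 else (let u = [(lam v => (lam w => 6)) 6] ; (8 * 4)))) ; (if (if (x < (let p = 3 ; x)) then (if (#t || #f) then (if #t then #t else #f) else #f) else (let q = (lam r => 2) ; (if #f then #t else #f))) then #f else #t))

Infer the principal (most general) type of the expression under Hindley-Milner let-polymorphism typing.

Answer: Bool

Working:
  unify Int ~ Int
  unify Int ~ Int
\y._ : a -> Int
  unify Bool ~ Bool
  unify Bool ~ Bool
\z._ : b -> Bool
  unify a -> Int ~ (b -> Bool) -> c
  unify a ~ b -> Bool
  unify Int ~ c
_ _ : Int
  unify Int ~ Int
  unify Bool ~ Bool
  unify Int ~ Int
  unify Int ~ Int
  unify Bool ~ Bool
  unify Bool ~ Bool
\w._ : e -> Int
\v._ : d -> e -> Int
  unify d -> e -> Int ~ Int -> f
  unify d ~ Int
  unify e -> Int ~ f
_ _ : e -> Int
let u : forall. e -> Int
  unify Int ~ Int
  unify Int ~ Int
  unify Int ~ Int
  unify Int ~ Int
let x : Int
x : Int
  unify Int ~ Int
let p : Int
x : Int
  unify Int ~ Int
  unify Bool ~ Bool
  unify Bool ~ Bool
  unify Bool ~ Bool
  unify Bool ~ Bool
  unify Bool ~ Bool
  unify Bool ~ Bool
  unify Bool ~ Bool
\r._ : g -> Int
let q : forall. g -> Int
  unify Bool ~ Bool
  unify Bool ~ Bool
  unify Bool ~ Bool
  unify Bool ~ Bool
  unify Bool ~ Bool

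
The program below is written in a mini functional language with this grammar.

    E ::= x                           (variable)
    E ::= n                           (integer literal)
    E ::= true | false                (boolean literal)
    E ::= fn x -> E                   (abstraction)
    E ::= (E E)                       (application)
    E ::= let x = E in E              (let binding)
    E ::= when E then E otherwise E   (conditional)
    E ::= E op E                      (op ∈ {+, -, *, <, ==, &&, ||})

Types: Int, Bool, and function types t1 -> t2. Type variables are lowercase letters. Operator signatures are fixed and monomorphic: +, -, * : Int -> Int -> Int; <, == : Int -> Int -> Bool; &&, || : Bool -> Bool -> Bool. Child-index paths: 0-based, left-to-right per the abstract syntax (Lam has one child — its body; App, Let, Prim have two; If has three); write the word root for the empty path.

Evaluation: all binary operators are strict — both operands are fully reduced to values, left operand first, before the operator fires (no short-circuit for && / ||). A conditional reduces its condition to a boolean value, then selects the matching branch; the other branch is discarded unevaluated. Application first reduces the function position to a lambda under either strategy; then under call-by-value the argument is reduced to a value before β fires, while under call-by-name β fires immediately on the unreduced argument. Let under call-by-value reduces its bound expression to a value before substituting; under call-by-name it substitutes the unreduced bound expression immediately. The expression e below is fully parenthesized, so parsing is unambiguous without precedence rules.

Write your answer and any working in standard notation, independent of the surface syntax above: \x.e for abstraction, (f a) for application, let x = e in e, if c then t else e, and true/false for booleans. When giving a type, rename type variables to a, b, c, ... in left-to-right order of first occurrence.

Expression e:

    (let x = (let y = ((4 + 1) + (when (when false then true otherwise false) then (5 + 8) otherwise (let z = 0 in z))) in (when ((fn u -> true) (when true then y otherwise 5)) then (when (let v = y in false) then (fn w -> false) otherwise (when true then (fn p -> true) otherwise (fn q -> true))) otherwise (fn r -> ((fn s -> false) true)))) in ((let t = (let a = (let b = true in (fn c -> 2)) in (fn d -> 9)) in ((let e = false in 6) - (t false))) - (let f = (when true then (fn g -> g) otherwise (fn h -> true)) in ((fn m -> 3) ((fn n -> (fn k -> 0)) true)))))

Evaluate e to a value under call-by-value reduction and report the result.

Working:
step 0: (let x = (let y = ((4 + 1) + (if (if false then true else false) then (5 + 8) else (let z = 0 in z))) in (if ((\u.true) (if true then y else 5)) then (if (let v = y in false) then (\w.false) else (if true then (\p.true) else (\q.true))) else (\r.((\s.false) true)))) in ((let t = (let a = (let b = true in (\c.2)) in (\d.9)) in ((let e = false in 6) - (t false))) - (let f = (if true then (\g.g) else (\h.true)) in ((\m.3) ((\n.(\k.0)) true)))))
step 1: [delta@0.0.0] (let x = (let y = (5 + (if (if false then true else false) then (5 + 8) else (let z = 0 in z))) in (if ((\u.true) (if true then y else 5)) then (if (let v = y in false) then (\w.false) else (if true then (\p.true) else (\q.true))) else (\r.((\s.false) true)))) in ((let t = (let a = (let b = true in (\c.2)) in (\d.9)) in ((let e = false in 6) - (t false))) - (let f = (if true then (\g.g) else (\h.true)) in ((\m.3) ((\n.(\k.0)) true)))))
step 2: [if@0.0.1.0] (let x = (let y = (5 + (if false then (5 + 8) else (let z = 0 in z))) in (if ((\u.true) (if true then y else 5)) then (if (let v = y in false) then (\w.false) else (if true then (\p.true) else (\q.true))) else (\r.((\s.false) true)))) in ((let t = (let a = (let b = true in (\c.2)) in (\d.9)) in ((let e = false in 6) - (t false))) - (let f = (if true then (\g.g) else (\h.true)) in ((\m.3) ((\n.(\k.0)) true)))))
step 3: [if@0.0.1] (let x = (let y = (5 + (let z = 0 in z)) in (if ((\u.true) (if true then y else 5)) then (if (let v = y in false) then (\w.false) else (if true then (\p.true) else (\q.true))) else (\r.((\s.false) true)))) in ((let t = (let a = (let b = true in (\c.2)) in (\d.9)) in ((let e = false in 6) - (t false))) - (let f = (if true then (\g.g) else (\h.true)) in ((\m.3) ((\n.(\k.0)) true)))))
step 4: [let@0.0.1] (let x = (let y = (5 + 0) in (if ((\u.true) (if true then y else 5)) then (if (let v = y in false) then (\w.false) else (if true then (\p.true) else (\q.true))) else (\r.((\s.false) true)))) in ((let t = (let a = (let b = true in (\c.2)) in (\d.9)) in ((let e = false in 6) - (t false))) - (let f = (if true then (\g.g) else (\h.true)) in ((\m.3) ((\n.(\k.0)) true)))))
step 5: [delta@0.0] (let x = (let y = 5 in (if ((\u.true) (if true then y else 5)) then (if (let v = y in false) then (\w.false) else (if true then (\p.true) else (\q.true))) else (\r.((\s.false) true)))) in ((let t = (let a = (let b = true in (\c.2)) in (\d.9)) in ((let e = false in 6) - (t false))) - (let f = (if true then (\g.g) else (\h.true)) in ((\m.3) ((\n.(\k.0)) true)))))
step 6: [let@0] (let x = (if ((\u.true) (if true then 5 else 5)) then (if (let v = 5 in false) then (\w.false) else (if true then (\p.true) else (\q.true))) else (\r.((\s.false) true))) in ((let t = (let a = (let b = true in (\c.2)) in (\d.9)) in ((let e = false in 6) - (t false))) - (let f = (if true then (\g.g) else (\h.true)) in ((\m.3) ((\n.(\k.0)) true)))))
step 7: [if@0.0.1] (let x = (if ((\u.true) 5) then (if (let v = 5 in false) then (\w.false) else (if true then (\p.true) else (\q.true))) else (\r.((\s.false) true))) in ((let t = (let a = (let b = true in (\c.2)) in (\d.9)) in ((let e = false in 6) - (t false))) - (let f = (if true then (\g.g) else (\h.true)) in ((\m.3) ((\n.(\k.0)) true)))))
step 8: [beta@0.0] (let x = (if true then (if (let v = 5 in false) then (\w.false) else (if true then (\p.true) else (\q.true))) else (\r.((\s.false) true))) in ((let t = (let a = (let b = true in (\c.2)) in (\d.9)) in ((let e = false in 6) - (t false))) - (let f = (if true then (\g.g) else (\h.true)) in ((\m.3) ((\n.(\k.0)) true)))))
step 9: [if@0] (let x = (if (let v = 5 in false) then (\w.false) else (if true then (\p.true) else (\q.true))) in ((let t = (let a = (let b = true in (\c.2)) in (\d.9)) in ((let e = false in 6) - (t false))) - (let f = (if true then (\g.g) else (\h.true)) in ((\m.3) ((\n.(\k.0)) true)))))
step 10: [let@0.0] (let x = (if false then (\w.false) else (if true then (\p.true) else (\q.true))) in ((let t = (let a = (let b = true in (\c.2)) in (\d.9)) in ((let e = false in 6) - (t false))) - (let f = (if true then (\g.g) else (\h.true)) in ((\m.3) ((\n.(\k.0)) true)))))
step 11: [if@0] (let x = (if true then (\p.true) else (\q.true)) in ((let t = (let a = (let b = true in (\c.2)) in (\d.9)) in ((let e = false in 6) - (t false))) - (let f = (if true then (\g.g) else (\h.true)) in ((\m.3) ((\n.(\k.0)) true)))))
step 12: [if@0] (let x = (\p.true) in ((let t = (let a = (let b = true in (\c.2)) in (\d.9)) in ((let e = false in 6) - (t false))) - (let f = (if true then (\g.g) else (\h.true)) in ((\m.3) ((\n.(\k.0)) true)))))
step 13: [let@root] ((let t = (let a = (let b = true in (\c.2)) in (\d.9)) in ((let e = false in 6) - (t false))) - (let f = (if true then (\g.g) else (\h.true)) in ((\m.3) ((\n.(\k.0)) true))))
step 14: [let@0.0.0] ((let t = (let a = (\c.2) in (\d.9)) in ((let e = false in 6) - (t false))) - (let f = (if true then (\g.g) else (\h.true)) in ((\m.3) ((\n.(\k.0)) true))))
step 15: [let@0.0] ((let t = (\d.9) in ((let e = false in 6) - (t false))) - (let f = (if true then (\g.g) else (\h.true)) in ((\m.3) ((\n.(\k.0)) true))))
step 16: [let@0] (((let e = false in 6) - ((\d.9) false)) - (let f = (if true then (\g.g) else (\h.true)) in ((\m.3) ((\n.(\k.0)) true))))
step 17: [let@0.0] ((6 - ((\d.9) false)) - (let f = (if true then (\g.g) else (\h.true)) in ((\m.3) ((\n.(\k.0)) true))))
step 18: [beta@0.1] ((6 - 9) - (let f = (if true then (\g.g) else (\h.true)) in ((\m.3) ((\n.(\k.0)) true))))
step 19: [delta@0] (-3 - (let f = (if true then (\g.g) else (\h.true)) in ((\m.3) ((\n.(\k.0)) true))))
step 20: [if@1.0] (-3 - (let f = (\g.g) in ((\m.3) ((\n.(\k.0)) true))))
step 21: [let@1] (-3 - ((\m.3) ((\n.(\k.0)) true)))
step 22: [beta@1.1] (-3 - ((\m.3) (\k.0)))
step 23: [beta@1] (-3 - 3)
step 24: [delta@root] -6

Answer: -6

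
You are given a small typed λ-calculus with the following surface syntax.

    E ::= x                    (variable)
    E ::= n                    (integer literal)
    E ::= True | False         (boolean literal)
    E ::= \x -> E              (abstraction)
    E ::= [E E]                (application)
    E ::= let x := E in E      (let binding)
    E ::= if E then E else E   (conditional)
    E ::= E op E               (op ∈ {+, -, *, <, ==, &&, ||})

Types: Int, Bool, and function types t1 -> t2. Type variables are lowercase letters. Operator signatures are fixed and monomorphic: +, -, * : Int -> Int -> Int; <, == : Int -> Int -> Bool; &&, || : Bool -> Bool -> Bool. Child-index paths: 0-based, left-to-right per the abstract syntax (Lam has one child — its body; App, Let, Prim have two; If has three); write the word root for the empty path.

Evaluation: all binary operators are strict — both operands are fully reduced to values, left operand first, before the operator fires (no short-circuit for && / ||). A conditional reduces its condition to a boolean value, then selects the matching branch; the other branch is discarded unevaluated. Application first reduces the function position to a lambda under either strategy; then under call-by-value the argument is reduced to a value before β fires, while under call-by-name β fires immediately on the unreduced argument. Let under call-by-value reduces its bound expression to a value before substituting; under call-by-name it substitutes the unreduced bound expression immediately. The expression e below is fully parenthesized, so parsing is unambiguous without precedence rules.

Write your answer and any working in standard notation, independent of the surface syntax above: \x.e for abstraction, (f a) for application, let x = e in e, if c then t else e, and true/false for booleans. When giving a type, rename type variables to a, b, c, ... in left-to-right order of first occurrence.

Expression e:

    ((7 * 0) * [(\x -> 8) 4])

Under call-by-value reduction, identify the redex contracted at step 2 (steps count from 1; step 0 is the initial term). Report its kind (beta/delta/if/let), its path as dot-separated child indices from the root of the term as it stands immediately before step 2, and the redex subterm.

Trace:
step 0: ((7 * 0) * ((\x.8) 4))
step 1: [delta@0] (0 * ((\x.8) 4))
step 2: [beta@1] (0 * 8)

Answer: beta at 1 : ((\x.8) 4)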